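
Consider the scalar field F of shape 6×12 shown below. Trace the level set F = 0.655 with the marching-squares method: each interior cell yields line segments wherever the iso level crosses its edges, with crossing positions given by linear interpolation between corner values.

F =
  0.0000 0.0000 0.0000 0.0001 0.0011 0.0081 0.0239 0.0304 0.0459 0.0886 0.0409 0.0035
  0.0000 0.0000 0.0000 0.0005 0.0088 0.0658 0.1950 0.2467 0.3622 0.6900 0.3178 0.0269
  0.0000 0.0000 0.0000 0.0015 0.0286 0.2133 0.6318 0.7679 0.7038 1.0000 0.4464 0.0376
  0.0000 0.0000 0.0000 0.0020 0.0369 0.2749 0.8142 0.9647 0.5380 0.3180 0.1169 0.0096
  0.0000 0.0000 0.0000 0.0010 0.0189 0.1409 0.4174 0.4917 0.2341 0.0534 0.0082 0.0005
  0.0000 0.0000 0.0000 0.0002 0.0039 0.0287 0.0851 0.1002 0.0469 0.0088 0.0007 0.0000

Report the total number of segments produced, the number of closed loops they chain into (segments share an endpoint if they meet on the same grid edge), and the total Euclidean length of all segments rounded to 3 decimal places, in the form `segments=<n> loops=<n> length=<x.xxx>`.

cell (0,8): code 0100 → (0.942,9.000)–(1.000,8.893)
cell (0,9): code 1000 → (1.000,9.094)–(0.942,9.000)
cell (1,6): code 0100 → (1.783,7.000)–(2.000,6.170)
cell (1,7): code 1100 → (1.857,8.000)–(1.783,7.000)
cell (1,8): code 1110 → (1.000,8.893)–(1.857,8.000)
cell (1,9): code 1001 → (2.000,9.623)–(1.000,9.094)
cell (2,5): code 0100 → (2.127,6.000)–(3.000,5.705)
cell (2,6): code 1110 → (2.000,6.170)–(2.127,6.000)
cell (2,7): code 1011 → (3.000,7.726)–(2.294,8.000)
cell (2,8): code 0011 → (2.294,8.000)–(2.506,9.000)
cell (2,9): code 0001 → (2.506,9.000)–(2.000,9.623)
cell (3,5): code 0010 → (3.000,5.705)–(3.401,6.000)
cell (3,6): code 0011 → (3.401,6.000)–(3.655,7.000)
cell (3,7): code 0001 → (3.655,7.000)–(3.000,7.726)
total: 14 segments, chained into 1 closed loop(s), length Σ = 10.684765

segments=14 loops=1 length=10.685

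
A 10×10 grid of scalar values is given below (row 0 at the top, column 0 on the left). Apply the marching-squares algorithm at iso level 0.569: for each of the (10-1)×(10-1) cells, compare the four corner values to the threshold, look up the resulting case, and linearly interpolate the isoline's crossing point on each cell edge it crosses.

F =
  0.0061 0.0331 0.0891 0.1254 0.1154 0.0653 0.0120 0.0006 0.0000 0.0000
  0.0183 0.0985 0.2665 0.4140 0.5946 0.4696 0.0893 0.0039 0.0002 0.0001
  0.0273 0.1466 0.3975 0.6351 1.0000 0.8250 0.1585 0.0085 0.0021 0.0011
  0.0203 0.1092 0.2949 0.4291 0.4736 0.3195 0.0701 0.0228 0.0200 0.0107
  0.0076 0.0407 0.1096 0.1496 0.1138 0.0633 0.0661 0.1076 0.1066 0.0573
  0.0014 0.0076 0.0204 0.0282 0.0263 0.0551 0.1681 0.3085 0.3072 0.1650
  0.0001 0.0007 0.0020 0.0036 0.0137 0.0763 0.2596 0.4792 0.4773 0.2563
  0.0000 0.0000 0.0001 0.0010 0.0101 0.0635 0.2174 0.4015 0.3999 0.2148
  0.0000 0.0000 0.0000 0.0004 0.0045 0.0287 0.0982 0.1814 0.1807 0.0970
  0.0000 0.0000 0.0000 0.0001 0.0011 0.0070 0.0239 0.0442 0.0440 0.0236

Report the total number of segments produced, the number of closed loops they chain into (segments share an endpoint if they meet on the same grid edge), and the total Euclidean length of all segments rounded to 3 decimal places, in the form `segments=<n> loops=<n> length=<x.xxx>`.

segments=10 loops=1 length=6.764

cell (0,3): code 0100 → (0.947,4.000)–(1.000,3.858)
cell (0,4): code 1000 → (1.000,4.205)–(0.947,4.000)
cell (1,2): code 0100 → (1.701,3.000)–(2.000,2.722)
cell (1,3): code 1110 → (1.000,3.858)–(1.701,3.000)
cell (1,4): code 1101 → (1.280,5.000)–(1.000,4.205)
cell (1,5): code 1000 → (2.000,5.384)–(1.280,5.000)
cell (2,2): code 0010 → (2.000,2.722)–(2.321,3.000)
cell (2,3): code 0011 → (2.321,3.000)–(2.819,4.000)
cell (2,4): code 0011 → (2.819,4.000)–(2.506,5.000)
cell (2,5): code 0001 → (2.506,5.000)–(2.000,5.384)
total: 10 segments, chained into 1 closed loop(s), length Σ = 6.763990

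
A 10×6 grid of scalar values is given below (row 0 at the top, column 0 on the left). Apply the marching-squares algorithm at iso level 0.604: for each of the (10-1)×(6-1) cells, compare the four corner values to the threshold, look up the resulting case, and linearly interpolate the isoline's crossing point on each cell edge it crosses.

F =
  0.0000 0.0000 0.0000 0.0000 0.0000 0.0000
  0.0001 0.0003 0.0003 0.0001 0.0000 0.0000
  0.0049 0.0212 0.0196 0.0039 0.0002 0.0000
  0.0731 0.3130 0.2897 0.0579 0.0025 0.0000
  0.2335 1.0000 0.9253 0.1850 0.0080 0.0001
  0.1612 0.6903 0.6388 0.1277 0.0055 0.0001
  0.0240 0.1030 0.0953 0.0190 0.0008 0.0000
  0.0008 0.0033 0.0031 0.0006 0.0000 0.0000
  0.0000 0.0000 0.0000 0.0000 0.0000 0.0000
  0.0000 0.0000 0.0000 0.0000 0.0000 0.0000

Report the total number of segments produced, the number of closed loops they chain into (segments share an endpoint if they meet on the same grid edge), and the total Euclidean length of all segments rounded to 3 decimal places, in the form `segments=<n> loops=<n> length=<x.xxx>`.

cell (3,0): code 0100 → (3.424,1.000)–(4.000,0.483)
cell (3,1): code 1100 → (3.494,2.000)–(3.424,1.000)
cell (3,2): code 1000 → (4.000,2.434)–(3.494,2.000)
cell (4,0): code 0110 → (4.000,0.483)–(5.000,0.837)
cell (4,2): code 1001 → (5.000,2.068)–(4.000,2.434)
cell (5,0): code 0010 → (5.000,0.837)–(5.147,1.000)
cell (5,1): code 0011 → (5.147,1.000)–(5.064,2.000)
cell (5,2): code 0001 → (5.064,2.000)–(5.000,2.068)
total: 8 segments, chained into 1 closed loop(s), length Σ = 5.884766

segments=8 loops=1 length=5.885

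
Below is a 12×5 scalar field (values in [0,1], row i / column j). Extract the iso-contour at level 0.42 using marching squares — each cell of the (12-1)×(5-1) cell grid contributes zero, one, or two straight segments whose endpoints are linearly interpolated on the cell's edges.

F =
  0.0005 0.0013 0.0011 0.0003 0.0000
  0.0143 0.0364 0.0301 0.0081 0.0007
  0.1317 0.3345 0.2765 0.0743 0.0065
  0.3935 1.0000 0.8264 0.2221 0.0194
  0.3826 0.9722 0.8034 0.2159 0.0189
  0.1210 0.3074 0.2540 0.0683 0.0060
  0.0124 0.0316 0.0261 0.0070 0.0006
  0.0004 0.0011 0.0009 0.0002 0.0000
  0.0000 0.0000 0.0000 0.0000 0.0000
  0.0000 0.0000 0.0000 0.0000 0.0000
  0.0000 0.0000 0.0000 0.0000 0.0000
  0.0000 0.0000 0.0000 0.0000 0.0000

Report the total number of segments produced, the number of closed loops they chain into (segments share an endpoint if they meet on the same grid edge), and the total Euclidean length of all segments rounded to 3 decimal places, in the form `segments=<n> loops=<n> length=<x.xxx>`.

segments=8 loops=1 length=8.518

cell (2,0): code 0100 → (2.128,1.000)–(3.000,0.044)
cell (2,1): code 1100 → (2.261,2.000)–(2.128,1.000)
cell (2,2): code 1000 → (3.000,2.673)–(2.261,2.000)
cell (3,0): code 0110 → (3.000,0.044)–(4.000,0.063)
cell (3,2): code 1001 → (4.000,2.653)–(3.000,2.673)
cell (4,0): code 0010 → (4.000,0.063)–(4.831,1.000)
cell (4,1): code 0011 → (4.831,1.000)–(4.698,2.000)
cell (4,2): code 0001 → (4.698,2.000)–(4.000,2.653)
total: 8 segments, chained into 1 closed loop(s), length Σ = 8.518283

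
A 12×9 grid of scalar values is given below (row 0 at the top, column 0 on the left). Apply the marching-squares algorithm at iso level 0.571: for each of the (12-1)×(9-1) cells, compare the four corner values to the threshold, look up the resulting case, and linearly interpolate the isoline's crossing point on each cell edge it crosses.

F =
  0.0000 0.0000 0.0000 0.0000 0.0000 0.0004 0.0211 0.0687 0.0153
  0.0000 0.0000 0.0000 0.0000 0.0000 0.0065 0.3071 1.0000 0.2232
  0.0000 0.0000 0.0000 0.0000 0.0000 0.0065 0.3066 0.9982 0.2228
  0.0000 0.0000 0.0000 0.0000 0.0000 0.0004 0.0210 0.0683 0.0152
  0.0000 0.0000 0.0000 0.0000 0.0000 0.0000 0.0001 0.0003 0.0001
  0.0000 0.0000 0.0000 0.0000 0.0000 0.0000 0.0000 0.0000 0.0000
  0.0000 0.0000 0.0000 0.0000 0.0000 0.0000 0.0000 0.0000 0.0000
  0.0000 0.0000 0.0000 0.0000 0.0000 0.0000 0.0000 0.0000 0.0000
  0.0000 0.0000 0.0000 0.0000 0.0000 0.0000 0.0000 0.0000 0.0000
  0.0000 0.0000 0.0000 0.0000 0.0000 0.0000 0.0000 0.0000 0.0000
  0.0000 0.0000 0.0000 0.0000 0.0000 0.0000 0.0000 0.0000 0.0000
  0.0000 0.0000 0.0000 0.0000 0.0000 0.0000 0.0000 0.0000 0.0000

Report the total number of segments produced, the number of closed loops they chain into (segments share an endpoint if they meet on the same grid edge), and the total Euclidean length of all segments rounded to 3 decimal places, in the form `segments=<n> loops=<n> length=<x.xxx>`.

cell (0,6): code 0100 → (0.539,7.000)–(1.000,6.381)
cell (0,7): code 1000 → (1.000,7.552)–(0.539,7.000)
cell (1,6): code 0110 → (1.000,6.381)–(2.000,6.382)
cell (1,7): code 1001 → (2.000,7.551)–(1.000,7.552)
cell (2,6): code 0010 → (2.000,6.382)–(2.459,7.000)
cell (2,7): code 0001 → (2.459,7.000)–(2.000,7.551)
total: 6 segments, chained into 1 closed loop(s), length Σ = 4.978022

segments=6 loops=1 length=4.978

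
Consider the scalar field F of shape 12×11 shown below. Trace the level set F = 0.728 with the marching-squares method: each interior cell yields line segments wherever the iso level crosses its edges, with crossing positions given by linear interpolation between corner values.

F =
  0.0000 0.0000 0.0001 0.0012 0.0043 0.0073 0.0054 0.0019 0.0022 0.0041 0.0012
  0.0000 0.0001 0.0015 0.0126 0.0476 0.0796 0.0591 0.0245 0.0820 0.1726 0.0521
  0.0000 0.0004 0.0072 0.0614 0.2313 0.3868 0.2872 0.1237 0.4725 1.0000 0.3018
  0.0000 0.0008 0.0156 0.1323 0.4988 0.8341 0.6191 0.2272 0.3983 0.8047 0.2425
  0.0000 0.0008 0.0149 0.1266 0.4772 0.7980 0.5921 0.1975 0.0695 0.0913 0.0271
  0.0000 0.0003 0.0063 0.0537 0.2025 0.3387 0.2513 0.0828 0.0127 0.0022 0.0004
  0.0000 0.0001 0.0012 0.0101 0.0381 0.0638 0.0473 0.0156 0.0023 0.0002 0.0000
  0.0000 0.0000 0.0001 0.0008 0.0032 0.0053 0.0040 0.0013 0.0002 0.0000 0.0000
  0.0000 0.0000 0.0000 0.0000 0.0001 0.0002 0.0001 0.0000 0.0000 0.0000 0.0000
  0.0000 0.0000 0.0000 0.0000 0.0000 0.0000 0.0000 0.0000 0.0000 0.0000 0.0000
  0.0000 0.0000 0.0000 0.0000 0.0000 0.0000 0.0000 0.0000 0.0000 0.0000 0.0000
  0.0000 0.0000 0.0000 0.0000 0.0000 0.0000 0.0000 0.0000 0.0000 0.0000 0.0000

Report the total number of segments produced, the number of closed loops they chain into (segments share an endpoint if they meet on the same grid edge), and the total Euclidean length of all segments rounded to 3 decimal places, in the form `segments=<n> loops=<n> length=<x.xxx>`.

cell (1,8): code 0100 → (1.671,9.000)–(2.000,8.484)
cell (1,9): code 1000 → (2.000,9.390)–(1.671,9.000)
cell (2,4): code 0100 → (2.763,5.000)–(3.000,4.684)
cell (2,5): code 1000 → (3.000,5.493)–(2.763,5.000)
cell (2,8): code 0110 → (2.000,8.484)–(3.000,8.811)
cell (2,9): code 1001 → (3.000,9.136)–(2.000,9.390)
cell (3,4): code 0110 → (3.000,4.684)–(4.000,4.782)
cell (3,5): code 1001 → (4.000,5.340)–(3.000,5.493)
cell (3,8): code 0010 → (3.000,8.811)–(3.108,9.000)
cell (3,9): code 0001 → (3.108,9.000)–(3.000,9.136)
cell (4,4): code 0010 → (4.000,4.782)–(4.152,5.000)
cell (4,5): code 0001 → (4.152,5.000)–(4.000,5.340)
total: 12 segments, chained into 2 closed loop(s), length Σ = 7.194048

segments=12 loops=2 length=7.194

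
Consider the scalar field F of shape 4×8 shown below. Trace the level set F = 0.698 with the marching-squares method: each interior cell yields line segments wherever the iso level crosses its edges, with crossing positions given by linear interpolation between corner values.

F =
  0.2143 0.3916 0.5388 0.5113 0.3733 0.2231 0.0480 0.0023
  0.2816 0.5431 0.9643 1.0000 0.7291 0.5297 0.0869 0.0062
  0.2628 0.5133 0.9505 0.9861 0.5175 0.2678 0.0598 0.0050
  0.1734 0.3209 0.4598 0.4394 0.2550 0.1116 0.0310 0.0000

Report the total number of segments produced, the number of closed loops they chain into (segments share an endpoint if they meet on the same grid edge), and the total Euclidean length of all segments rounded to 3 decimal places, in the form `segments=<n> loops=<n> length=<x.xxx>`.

cell (0,1): code 0100 → (0.374,2.000)–(1.000,1.368)
cell (0,2): code 1100 → (0.382,3.000)–(0.374,2.000)
cell (0,3): code 1100 → (0.913,4.000)–(0.382,3.000)
cell (0,4): code 1000 → (1.000,4.156)–(0.913,4.000)
cell (1,1): code 0110 → (1.000,1.368)–(2.000,1.422)
cell (1,3): code 1011 → (2.000,3.615)–(1.147,4.000)
cell (1,4): code 0001 → (1.147,4.000)–(1.000,4.156)
cell (2,1): code 0010 → (2.000,1.422)–(2.515,2.000)
cell (2,2): code 0011 → (2.515,2.000)–(2.527,3.000)
cell (2,3): code 0001 → (2.527,3.000)–(2.000,3.615)
total: 10 segments, chained into 1 closed loop(s), length Σ = 7.935583

segments=10 loops=1 length=7.936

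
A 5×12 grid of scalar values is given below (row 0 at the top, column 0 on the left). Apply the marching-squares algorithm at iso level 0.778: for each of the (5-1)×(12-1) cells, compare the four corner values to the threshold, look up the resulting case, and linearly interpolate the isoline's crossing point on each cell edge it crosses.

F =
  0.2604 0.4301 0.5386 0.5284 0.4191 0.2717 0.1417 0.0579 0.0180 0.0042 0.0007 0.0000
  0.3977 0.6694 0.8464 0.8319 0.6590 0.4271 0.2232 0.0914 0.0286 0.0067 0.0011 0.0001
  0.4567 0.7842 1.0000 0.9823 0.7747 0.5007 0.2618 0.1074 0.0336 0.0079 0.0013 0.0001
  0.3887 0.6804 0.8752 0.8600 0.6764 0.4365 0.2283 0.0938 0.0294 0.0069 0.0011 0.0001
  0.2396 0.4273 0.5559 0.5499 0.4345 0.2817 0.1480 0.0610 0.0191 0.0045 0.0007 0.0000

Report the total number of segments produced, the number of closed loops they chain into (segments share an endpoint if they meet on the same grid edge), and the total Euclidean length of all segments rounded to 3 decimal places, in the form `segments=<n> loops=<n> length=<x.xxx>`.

segments=12 loops=1 length=8.563

cell (0,1): code 0100 → (0.778,2.000)–(1.000,1.614)
cell (0,2): code 1100 → (0.822,3.000)–(0.778,2.000)
cell (0,3): code 1000 → (1.000,3.312)–(0.822,3.000)
cell (1,0): code 0100 → (1.946,1.000)–(2.000,0.981)
cell (1,1): code 1110 → (1.000,1.614)–(1.946,1.000)
cell (1,3): code 1001 → (2.000,3.984)–(1.000,3.312)
cell (2,0): code 0010 → (2.000,0.981)–(2.060,1.000)
cell (2,1): code 0111 → (2.060,1.000)–(3.000,1.501)
cell (2,3): code 1001 → (3.000,3.447)–(2.000,3.984)
cell (3,1): code 0010 → (3.000,1.501)–(3.304,2.000)
cell (3,2): code 0011 → (3.304,2.000)–(3.264,3.000)
cell (3,3): code 0001 → (3.264,3.000)–(3.000,3.447)
total: 12 segments, chained into 1 closed loop(s), length Σ = 8.563059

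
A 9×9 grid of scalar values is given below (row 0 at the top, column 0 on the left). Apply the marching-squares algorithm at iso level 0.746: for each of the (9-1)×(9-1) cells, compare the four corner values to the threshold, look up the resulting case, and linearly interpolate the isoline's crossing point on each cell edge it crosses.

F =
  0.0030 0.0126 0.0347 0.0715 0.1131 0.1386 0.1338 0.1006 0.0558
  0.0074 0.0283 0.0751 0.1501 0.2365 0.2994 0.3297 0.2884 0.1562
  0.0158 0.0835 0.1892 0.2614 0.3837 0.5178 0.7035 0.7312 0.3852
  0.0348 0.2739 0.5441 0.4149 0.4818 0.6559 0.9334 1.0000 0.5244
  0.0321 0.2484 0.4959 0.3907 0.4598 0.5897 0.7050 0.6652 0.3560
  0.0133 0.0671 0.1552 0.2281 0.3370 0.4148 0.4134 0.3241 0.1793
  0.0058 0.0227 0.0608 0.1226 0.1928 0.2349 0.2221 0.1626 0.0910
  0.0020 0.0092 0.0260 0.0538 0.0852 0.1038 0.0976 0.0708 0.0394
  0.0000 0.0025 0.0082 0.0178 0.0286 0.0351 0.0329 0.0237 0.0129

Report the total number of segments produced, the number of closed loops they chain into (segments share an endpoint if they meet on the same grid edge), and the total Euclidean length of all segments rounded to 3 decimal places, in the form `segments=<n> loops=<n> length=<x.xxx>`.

cell (2,5): code 0100 → (2.185,6.000)–(3.000,5.325)
cell (2,6): code 1100 → (2.055,7.000)–(2.185,6.000)
cell (2,7): code 1000 → (3.000,7.534)–(2.055,7.000)
cell (3,5): code 0010 → (3.000,5.325)–(3.820,6.000)
cell (3,6): code 0011 → (3.820,6.000)–(3.759,7.000)
cell (3,7): code 0001 → (3.759,7.000)–(3.000,7.534)
total: 6 segments, chained into 1 closed loop(s), length Σ = 6.144706

segments=6 loops=1 length=6.145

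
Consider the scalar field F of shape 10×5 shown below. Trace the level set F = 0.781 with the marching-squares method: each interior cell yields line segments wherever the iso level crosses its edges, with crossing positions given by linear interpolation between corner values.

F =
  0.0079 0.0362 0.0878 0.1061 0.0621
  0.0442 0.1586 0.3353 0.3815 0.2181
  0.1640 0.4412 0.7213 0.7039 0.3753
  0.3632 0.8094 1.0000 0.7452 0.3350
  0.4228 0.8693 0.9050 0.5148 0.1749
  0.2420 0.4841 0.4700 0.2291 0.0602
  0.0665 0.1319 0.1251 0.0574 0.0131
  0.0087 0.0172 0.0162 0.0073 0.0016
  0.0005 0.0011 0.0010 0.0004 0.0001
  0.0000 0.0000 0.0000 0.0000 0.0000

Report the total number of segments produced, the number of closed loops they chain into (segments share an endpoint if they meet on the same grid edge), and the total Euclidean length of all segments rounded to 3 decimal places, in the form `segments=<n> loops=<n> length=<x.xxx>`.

cell (2,0): code 0100 → (2.923,1.000)–(3.000,0.936)
cell (2,1): code 1100 → (2.214,2.000)–(2.923,1.000)
cell (2,2): code 1000 → (3.000,2.859)–(2.214,2.000)
cell (3,0): code 0110 → (3.000,0.936)–(4.000,0.802)
cell (3,2): code 1001 → (4.000,2.318)–(3.000,2.859)
cell (4,0): code 0010 → (4.000,0.802)–(4.229,1.000)
cell (4,1): code 0011 → (4.229,1.000)–(4.285,2.000)
cell (4,2): code 0001 → (4.285,2.000)–(4.000,2.318)
total: 8 segments, chained into 1 closed loop(s), length Σ = 6.367666

segments=8 loops=1 length=6.368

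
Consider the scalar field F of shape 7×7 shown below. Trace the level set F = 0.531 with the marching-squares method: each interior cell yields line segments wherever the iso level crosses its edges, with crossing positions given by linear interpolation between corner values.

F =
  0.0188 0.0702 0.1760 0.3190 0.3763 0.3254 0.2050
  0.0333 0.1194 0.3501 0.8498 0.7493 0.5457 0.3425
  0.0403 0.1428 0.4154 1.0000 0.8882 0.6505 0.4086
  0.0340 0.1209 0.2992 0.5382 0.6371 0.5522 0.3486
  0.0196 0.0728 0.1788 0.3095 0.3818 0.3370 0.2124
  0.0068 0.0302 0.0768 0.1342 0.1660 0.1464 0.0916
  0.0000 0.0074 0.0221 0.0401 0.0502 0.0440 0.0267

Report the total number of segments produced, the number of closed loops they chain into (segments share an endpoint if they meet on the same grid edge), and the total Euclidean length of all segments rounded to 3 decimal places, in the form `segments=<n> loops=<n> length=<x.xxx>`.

cell (0,2): code 0100 → (0.399,3.000)–(1.000,2.362)
cell (0,3): code 1100 → (0.415,4.000)–(0.399,3.000)
cell (0,4): code 1100 → (0.933,5.000)–(0.415,4.000)
cell (0,5): code 1000 → (1.000,5.072)–(0.933,5.000)
cell (1,2): code 0110 → (1.000,2.362)–(2.000,2.198)
cell (1,5): code 1001 → (2.000,5.494)–(1.000,5.072)
cell (2,2): code 0110 → (2.000,2.198)–(3.000,2.970)
cell (2,5): code 1001 → (3.000,5.104)–(2.000,5.494)
cell (3,2): code 0010 → (3.000,2.970)–(3.031,3.000)
cell (3,3): code 0011 → (3.031,3.000)–(3.416,4.000)
cell (3,4): code 0011 → (3.416,4.000)–(3.099,5.000)
cell (3,5): code 0001 → (3.099,5.000)–(3.000,5.104)
total: 12 segments, chained into 1 closed loop(s), length Σ = 9.843788

segments=12 loops=1 length=9.844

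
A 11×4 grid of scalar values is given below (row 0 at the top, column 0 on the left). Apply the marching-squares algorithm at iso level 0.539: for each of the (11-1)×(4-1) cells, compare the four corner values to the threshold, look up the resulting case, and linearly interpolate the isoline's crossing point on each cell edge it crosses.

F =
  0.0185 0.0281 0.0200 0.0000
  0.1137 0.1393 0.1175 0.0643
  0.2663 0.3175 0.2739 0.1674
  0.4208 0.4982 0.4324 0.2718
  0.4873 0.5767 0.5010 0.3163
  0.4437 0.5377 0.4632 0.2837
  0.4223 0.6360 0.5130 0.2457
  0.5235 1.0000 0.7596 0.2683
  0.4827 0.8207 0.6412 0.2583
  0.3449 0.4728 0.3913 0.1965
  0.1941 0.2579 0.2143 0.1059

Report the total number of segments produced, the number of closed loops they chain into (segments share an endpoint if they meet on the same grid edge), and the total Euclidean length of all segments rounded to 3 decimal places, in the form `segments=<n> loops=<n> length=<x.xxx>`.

cell (3,0): code 0100 → (3.520,1.000)–(4.000,0.578)
cell (3,1): code 1000 → (4.000,1.498)–(3.520,1.000)
cell (4,0): code 0010 → (4.000,0.578)–(4.967,1.000)
cell (4,1): code 0001 → (4.967,1.000)–(4.000,1.498)
cell (5,0): code 0100 → (5.013,1.000)–(6.000,0.546)
cell (5,1): code 1000 → (6.000,1.789)–(5.013,1.000)
cell (6,0): code 0110 → (6.000,0.546)–(7.000,0.033)
cell (6,1): code 1101 → (6.105,2.000)–(6.000,1.789)
cell (6,2): code 1000 → (7.000,2.449)–(6.105,2.000)
cell (7,0): code 0110 → (7.000,0.033)–(8.000,0.167)
cell (7,2): code 1001 → (8.000,2.267)–(7.000,2.449)
cell (8,0): code 0010 → (8.000,0.167)–(8.810,1.000)
cell (8,1): code 0011 → (8.810,1.000)–(8.409,2.000)
cell (8,2): code 0001 → (8.409,2.000)–(8.000,2.267)
total: 14 segments, chained into 2 closed loop(s), length Σ = 12.936763

segments=14 loops=2 length=12.937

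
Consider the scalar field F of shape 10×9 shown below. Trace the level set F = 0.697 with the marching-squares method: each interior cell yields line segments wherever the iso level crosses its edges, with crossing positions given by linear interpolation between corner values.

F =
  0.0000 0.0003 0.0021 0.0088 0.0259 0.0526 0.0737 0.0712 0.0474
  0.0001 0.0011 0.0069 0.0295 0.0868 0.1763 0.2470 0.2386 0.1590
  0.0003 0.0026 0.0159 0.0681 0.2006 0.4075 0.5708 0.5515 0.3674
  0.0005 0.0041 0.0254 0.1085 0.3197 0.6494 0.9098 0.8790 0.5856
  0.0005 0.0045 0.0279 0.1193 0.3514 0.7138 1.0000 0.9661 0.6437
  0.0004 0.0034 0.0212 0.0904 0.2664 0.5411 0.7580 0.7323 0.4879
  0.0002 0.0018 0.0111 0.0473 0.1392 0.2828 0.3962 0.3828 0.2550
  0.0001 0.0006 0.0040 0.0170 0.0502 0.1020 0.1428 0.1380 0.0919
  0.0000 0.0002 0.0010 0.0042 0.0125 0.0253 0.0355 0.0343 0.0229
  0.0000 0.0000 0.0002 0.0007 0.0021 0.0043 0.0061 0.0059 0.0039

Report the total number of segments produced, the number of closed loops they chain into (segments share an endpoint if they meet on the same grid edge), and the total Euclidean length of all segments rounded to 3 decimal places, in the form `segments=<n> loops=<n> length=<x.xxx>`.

segments=12 loops=1 length=8.898

cell (2,5): code 0100 → (2.372,6.000)–(3.000,5.183)
cell (2,6): code 1100 → (2.444,7.000)–(2.372,6.000)
cell (2,7): code 1000 → (3.000,7.620)–(2.444,7.000)
cell (3,4): code 0100 → (3.739,5.000)–(4.000,4.954)
cell (3,5): code 1110 → (3.000,5.183)–(3.739,5.000)
cell (3,7): code 1001 → (4.000,7.835)–(3.000,7.620)
cell (4,4): code 0010 → (4.000,4.954)–(4.097,5.000)
cell (4,5): code 0111 → (4.097,5.000)–(5.000,5.719)
cell (4,7): code 1001 → (5.000,7.144)–(4.000,7.835)
cell (5,5): code 0010 → (5.000,5.719)–(5.169,6.000)
cell (5,6): code 0011 → (5.169,6.000)–(5.101,7.000)
cell (5,7): code 0001 → (5.101,7.000)–(5.000,7.144)
total: 12 segments, chained into 1 closed loop(s), length Σ = 8.898165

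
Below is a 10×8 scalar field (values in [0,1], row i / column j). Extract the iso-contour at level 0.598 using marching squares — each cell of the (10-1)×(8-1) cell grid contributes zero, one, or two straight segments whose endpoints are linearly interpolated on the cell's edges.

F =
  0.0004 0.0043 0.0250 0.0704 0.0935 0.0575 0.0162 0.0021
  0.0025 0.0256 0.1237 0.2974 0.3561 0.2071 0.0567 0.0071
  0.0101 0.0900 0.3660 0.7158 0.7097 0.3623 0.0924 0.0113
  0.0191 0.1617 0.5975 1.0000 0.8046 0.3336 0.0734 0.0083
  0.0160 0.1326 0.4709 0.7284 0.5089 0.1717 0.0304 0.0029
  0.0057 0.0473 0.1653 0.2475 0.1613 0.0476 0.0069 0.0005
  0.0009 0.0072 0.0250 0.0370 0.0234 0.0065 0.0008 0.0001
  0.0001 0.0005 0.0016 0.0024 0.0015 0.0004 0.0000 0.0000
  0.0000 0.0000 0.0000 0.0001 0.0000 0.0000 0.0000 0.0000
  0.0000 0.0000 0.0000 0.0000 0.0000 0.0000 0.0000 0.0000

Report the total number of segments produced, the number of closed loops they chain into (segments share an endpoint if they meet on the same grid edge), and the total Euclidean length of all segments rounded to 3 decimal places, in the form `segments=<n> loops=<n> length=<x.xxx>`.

cell (1,2): code 0100 → (1.718,3.000)–(2.000,2.663)
cell (1,3): code 1100 → (1.684,4.000)–(1.718,3.000)
cell (1,4): code 1000 → (2.000,4.322)–(1.684,4.000)
cell (2,2): code 0110 → (2.000,2.663)–(3.000,2.001)
cell (2,4): code 1001 → (3.000,4.439)–(2.000,4.322)
cell (3,2): code 0110 → (3.000,2.001)–(4.000,2.494)
cell (3,3): code 1011 → (4.000,3.594)–(3.699,4.000)
cell (3,4): code 0001 → (3.699,4.000)–(3.000,4.439)
cell (4,2): code 0010 → (4.000,2.494)–(4.271,3.000)
cell (4,3): code 0001 → (4.271,3.000)–(4.000,3.594)
total: 10 segments, chained into 1 closed loop(s), length Σ = 7.768987

segments=10 loops=1 length=7.769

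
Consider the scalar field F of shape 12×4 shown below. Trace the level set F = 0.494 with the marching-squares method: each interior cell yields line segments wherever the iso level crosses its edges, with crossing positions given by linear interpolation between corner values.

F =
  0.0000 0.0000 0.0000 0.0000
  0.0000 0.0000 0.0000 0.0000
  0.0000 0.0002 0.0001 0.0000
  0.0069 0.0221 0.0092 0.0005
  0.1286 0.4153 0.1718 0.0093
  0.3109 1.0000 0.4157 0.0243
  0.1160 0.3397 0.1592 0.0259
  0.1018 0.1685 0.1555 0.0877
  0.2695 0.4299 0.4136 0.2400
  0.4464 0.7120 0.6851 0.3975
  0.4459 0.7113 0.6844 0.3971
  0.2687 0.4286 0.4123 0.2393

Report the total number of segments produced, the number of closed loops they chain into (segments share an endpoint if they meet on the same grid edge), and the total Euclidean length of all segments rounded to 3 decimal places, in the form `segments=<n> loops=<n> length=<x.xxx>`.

segments=12 loops=2 length=12.764

cell (4,0): code 0100 → (4.135,1.000)–(5.000,0.266)
cell (4,1): code 1000 → (5.000,1.866)–(4.135,1.000)
cell (5,0): code 0010 → (5.000,0.266)–(5.766,1.000)
cell (5,1): code 0001 → (5.766,1.000)–(5.000,1.866)
cell (8,0): code 0100 → (8.227,1.000)–(9.000,0.179)
cell (8,1): code 1100 → (8.296,2.000)–(8.227,1.000)
cell (8,2): code 1000 → (9.000,2.664)–(8.296,2.000)
cell (9,0): code 0110 → (9.000,0.179)–(10.000,0.181)
cell (9,2): code 1001 → (10.000,2.663)–(9.000,2.664)
cell (10,0): code 0010 → (10.000,0.181)–(10.769,1.000)
cell (10,1): code 0011 → (10.769,1.000)–(10.700,2.000)
cell (10,2): code 0001 → (10.700,2.000)–(10.000,2.663)
total: 12 segments, chained into 2 closed loop(s), length Σ = 12.763761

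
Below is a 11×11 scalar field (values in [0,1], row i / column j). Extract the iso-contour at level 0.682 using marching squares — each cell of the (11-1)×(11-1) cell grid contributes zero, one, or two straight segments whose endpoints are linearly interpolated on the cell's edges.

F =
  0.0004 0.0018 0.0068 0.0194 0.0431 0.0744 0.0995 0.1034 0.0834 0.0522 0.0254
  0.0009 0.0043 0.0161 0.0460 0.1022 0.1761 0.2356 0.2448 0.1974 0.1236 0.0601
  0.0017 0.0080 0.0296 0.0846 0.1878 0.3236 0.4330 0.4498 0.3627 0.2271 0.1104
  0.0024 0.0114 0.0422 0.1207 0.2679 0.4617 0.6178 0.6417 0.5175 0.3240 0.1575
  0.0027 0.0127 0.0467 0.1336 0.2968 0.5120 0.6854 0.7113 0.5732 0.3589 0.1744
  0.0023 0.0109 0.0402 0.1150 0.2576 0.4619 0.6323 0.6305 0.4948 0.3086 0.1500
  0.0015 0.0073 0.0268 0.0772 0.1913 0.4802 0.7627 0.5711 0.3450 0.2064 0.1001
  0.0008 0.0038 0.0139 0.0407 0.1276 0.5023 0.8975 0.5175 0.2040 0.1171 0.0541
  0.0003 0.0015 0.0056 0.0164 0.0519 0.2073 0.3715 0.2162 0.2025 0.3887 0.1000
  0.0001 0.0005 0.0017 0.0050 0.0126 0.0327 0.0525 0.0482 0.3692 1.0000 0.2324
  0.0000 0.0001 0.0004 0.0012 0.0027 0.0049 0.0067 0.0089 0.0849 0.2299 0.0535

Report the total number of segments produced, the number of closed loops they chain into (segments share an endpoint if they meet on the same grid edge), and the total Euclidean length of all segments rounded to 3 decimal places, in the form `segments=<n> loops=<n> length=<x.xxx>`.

segments=16 loops=3 length=10.604

cell (3,5): code 0100 → (3.950,6.000)–(4.000,5.980)
cell (3,6): code 1100 → (3.579,7.000)–(3.950,6.000)
cell (3,7): code 1000 → (4.000,7.212)–(3.579,7.000)
cell (4,5): code 0010 → (4.000,5.980)–(4.064,6.000)
cell (4,6): code 0011 → (4.064,6.000)–(4.363,7.000)
cell (4,7): code 0001 → (4.363,7.000)–(4.000,7.212)
cell (5,5): code 0100 → (5.381,6.000)–(6.000,5.714)
cell (5,6): code 1000 → (6.000,6.421)–(5.381,6.000)
cell (6,5): code 0110 → (6.000,5.714)–(7.000,5.455)
cell (6,6): code 1001 → (7.000,6.567)–(6.000,6.421)
cell (7,5): code 0010 → (7.000,5.455)–(7.410,6.000)
cell (7,6): code 0001 → (7.410,6.000)–(7.000,6.567)
cell (8,8): code 0100 → (8.480,9.000)–(9.000,8.496)
cell (8,9): code 1000 → (9.000,9.414)–(8.480,9.000)
cell (9,8): code 0010 → (9.000,8.496)–(9.413,9.000)
cell (9,9): code 0001 → (9.413,9.000)–(9.000,9.414)
total: 16 segments, chained into 3 closed loop(s), length Σ = 10.604223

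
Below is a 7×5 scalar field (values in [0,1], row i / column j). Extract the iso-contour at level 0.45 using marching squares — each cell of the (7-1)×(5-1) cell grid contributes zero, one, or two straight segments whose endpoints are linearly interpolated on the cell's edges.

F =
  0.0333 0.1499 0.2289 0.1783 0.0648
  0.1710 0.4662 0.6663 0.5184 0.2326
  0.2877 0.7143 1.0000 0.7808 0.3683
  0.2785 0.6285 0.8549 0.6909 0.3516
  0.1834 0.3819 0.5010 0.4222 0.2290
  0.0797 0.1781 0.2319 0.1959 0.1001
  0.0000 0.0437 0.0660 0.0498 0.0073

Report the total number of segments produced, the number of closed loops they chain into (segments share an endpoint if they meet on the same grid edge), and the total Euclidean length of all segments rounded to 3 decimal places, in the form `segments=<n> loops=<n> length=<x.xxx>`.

cell (0,0): code 0100 → (0.949,1.000)–(1.000,0.945)
cell (0,1): code 1100 → (0.505,2.000)–(0.949,1.000)
cell (0,2): code 1100 → (0.799,3.000)–(0.505,2.000)
cell (0,3): code 1000 → (1.000,3.239)–(0.799,3.000)
cell (1,0): code 0110 → (1.000,0.945)–(2.000,0.380)
cell (1,3): code 1001 → (2.000,3.802)–(1.000,3.239)
cell (2,0): code 0110 → (2.000,0.380)–(3.000,0.490)
cell (2,3): code 1001 → (3.000,3.710)–(2.000,3.802)
cell (3,0): code 0010 → (3.000,0.490)–(3.724,1.000)
cell (3,1): code 0111 → (3.724,1.000)–(4.000,1.572)
cell (3,2): code 1011 → (4.000,2.647)–(3.897,3.000)
cell (3,3): code 0001 → (3.897,3.000)–(3.000,3.710)
cell (4,1): code 0010 → (4.000,1.572)–(4.190,2.000)
cell (4,2): code 0001 → (4.190,2.000)–(4.000,2.647)
total: 14 segments, chained into 1 closed loop(s), length Σ = 11.004081

segments=14 loops=1 length=11.004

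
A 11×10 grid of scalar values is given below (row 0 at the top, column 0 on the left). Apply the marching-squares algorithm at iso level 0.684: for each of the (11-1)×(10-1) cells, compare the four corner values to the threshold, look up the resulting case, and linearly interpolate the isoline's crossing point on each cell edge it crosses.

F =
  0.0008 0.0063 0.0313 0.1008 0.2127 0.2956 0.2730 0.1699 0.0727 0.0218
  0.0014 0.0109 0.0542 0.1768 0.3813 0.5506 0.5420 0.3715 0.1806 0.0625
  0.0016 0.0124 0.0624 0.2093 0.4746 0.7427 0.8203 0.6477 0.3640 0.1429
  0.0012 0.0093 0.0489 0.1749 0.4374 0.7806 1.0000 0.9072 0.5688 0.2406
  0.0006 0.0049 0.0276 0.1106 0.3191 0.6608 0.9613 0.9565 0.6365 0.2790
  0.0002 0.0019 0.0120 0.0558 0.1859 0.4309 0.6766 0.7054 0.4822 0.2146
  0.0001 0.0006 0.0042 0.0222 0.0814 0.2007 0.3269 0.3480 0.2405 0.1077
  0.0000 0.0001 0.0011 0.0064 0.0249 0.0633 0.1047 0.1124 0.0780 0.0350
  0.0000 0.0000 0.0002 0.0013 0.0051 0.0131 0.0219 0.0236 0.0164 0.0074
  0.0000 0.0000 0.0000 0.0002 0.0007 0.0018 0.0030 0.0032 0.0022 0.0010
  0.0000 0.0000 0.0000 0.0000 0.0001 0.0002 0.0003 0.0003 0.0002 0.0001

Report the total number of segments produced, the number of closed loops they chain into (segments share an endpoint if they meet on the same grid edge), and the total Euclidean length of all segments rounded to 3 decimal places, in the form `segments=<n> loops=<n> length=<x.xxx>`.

segments=14 loops=1 length=10.453

cell (1,4): code 0100 → (1.694,5.000)–(2.000,4.781)
cell (1,5): code 1100 → (1.510,6.000)–(1.694,5.000)
cell (1,6): code 1000 → (2.000,6.790)–(1.510,6.000)
cell (2,4): code 0110 → (2.000,4.781)–(3.000,4.719)
cell (2,6): code 1101 → (2.140,7.000)–(2.000,6.790)
cell (2,7): code 1000 → (3.000,7.660)–(2.140,7.000)
cell (3,4): code 0010 → (3.000,4.719)–(3.806,5.000)
cell (3,5): code 0111 → (3.806,5.000)–(4.000,5.077)
cell (3,7): code 1001 → (4.000,7.852)–(3.000,7.660)
cell (4,5): code 0010 → (4.000,5.077)–(4.974,6.000)
cell (4,6): code 0111 → (4.974,6.000)–(5.000,6.257)
cell (4,7): code 1001 → (5.000,7.096)–(4.000,7.852)
cell (5,6): code 0010 → (5.000,6.257)–(5.060,7.000)
cell (5,7): code 0001 → (5.060,7.000)–(5.000,7.096)
total: 14 segments, chained into 1 closed loop(s), length Σ = 10.453111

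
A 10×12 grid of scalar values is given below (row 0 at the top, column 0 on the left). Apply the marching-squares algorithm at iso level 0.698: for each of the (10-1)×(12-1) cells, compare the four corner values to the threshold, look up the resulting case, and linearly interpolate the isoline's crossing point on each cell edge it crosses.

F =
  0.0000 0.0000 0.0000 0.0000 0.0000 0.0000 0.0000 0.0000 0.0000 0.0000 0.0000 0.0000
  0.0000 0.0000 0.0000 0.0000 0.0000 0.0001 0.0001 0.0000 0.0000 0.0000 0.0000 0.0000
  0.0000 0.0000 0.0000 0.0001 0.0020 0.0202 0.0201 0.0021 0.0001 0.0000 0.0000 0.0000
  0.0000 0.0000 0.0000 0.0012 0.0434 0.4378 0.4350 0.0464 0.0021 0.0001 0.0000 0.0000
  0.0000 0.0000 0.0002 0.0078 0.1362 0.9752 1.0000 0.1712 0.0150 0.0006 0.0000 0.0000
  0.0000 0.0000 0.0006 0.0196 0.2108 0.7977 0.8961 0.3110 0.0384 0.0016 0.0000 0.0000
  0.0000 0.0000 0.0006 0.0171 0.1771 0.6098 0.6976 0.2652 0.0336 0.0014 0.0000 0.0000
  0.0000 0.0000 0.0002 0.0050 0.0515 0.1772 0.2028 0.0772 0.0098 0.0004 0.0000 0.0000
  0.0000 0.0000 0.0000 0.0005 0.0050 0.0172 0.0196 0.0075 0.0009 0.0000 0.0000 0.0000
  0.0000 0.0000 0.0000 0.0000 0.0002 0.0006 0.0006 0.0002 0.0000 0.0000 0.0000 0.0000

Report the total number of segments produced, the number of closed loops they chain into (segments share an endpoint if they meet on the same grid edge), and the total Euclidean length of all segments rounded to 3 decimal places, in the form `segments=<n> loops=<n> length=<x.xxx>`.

segments=8 loops=1 length=6.988

cell (3,4): code 0100 → (3.484,5.000)–(4.000,4.670)
cell (3,5): code 1100 → (3.465,6.000)–(3.484,5.000)
cell (3,6): code 1000 → (4.000,6.364)–(3.465,6.000)
cell (4,4): code 0110 → (4.000,4.670)–(5.000,4.830)
cell (4,6): code 1001 → (5.000,6.339)–(4.000,6.364)
cell (5,4): code 0010 → (5.000,4.830)–(5.531,5.000)
cell (5,5): code 0011 → (5.531,5.000)–(5.998,6.000)
cell (5,6): code 0001 → (5.998,6.000)–(5.000,6.339)
total: 8 segments, chained into 1 closed loop(s), length Σ = 6.987584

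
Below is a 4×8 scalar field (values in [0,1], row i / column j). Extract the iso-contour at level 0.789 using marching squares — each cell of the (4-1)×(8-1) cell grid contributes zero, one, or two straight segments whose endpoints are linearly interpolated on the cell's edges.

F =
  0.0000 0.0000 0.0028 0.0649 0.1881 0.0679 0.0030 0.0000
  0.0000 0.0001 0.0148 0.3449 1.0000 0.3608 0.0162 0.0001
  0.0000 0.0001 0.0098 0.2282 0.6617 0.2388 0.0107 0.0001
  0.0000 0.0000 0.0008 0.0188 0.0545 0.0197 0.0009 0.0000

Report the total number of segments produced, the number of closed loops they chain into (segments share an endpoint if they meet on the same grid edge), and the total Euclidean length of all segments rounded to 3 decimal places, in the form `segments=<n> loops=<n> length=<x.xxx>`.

cell (0,3): code 0100 → (0.740,4.000)–(1.000,3.678)
cell (0,4): code 1000 → (1.000,4.330)–(0.740,4.000)
cell (1,3): code 0010 → (1.000,3.678)–(1.624,4.000)
cell (1,4): code 0001 → (1.624,4.000)–(1.000,4.330)
total: 4 segments, chained into 1 closed loop(s), length Σ = 2.241623

segments=4 loops=1 length=2.242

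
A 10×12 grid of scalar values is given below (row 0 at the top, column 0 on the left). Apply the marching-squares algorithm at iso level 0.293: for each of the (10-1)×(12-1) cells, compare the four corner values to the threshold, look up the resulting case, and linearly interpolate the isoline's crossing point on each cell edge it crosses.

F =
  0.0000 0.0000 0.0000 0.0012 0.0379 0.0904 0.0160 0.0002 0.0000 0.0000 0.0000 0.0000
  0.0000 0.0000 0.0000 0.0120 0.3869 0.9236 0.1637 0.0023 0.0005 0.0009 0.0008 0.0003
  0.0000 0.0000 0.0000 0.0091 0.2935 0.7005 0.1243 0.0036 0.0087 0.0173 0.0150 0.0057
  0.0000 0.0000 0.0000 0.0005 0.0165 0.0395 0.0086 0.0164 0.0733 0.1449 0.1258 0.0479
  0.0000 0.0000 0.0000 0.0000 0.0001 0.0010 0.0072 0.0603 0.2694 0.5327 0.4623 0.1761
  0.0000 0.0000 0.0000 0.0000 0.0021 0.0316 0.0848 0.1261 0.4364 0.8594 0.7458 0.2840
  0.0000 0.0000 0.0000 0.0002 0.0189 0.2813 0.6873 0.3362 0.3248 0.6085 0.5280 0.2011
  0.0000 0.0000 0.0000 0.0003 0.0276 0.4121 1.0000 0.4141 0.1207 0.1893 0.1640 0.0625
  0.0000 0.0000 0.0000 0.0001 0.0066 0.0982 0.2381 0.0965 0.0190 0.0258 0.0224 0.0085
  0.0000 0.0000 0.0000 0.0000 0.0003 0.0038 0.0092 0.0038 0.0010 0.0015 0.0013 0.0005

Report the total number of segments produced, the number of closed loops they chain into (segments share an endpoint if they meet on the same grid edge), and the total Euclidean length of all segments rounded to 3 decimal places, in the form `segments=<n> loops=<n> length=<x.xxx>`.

segments=28 loops=2 length=24.668

cell (0,3): code 0100 → (0.731,4.000)–(1.000,3.750)
cell (0,4): code 1100 → (0.243,5.000)–(0.731,4.000)
cell (0,5): code 1000 → (1.000,5.830)–(0.243,5.000)
cell (1,3): code 0110 → (1.000,3.750)–(2.000,3.998)
cell (1,5): code 1001 → (2.000,5.707)–(1.000,5.830)
cell (2,3): code 0010 → (2.000,3.998)–(2.002,4.000)
cell (2,4): code 0011 → (2.002,4.000)–(2.616,5.000)
cell (2,5): code 0001 → (2.616,5.000)–(2.000,5.707)
cell (3,8): code 0100 → (3.382,9.000)–(4.000,8.090)
cell (3,9): code 1100 → (3.497,10.000)–(3.382,9.000)
cell (3,10): code 1000 → (4.000,10.592)–(3.497,10.000)
cell (4,7): code 0100 → (4.141,8.000)–(5.000,7.538)
cell (4,8): code 1110 → (4.000,8.090)–(4.141,8.000)
cell (4,10): code 1001 → (5.000,10.981)–(4.000,10.592)
cell (5,5): code 0100 → (5.346,6.000)–(6.000,5.029)
cell (5,6): code 1100 → (5.794,7.000)–(5.346,6.000)
cell (5,7): code 1110 → (5.000,7.538)–(5.794,7.000)
cell (5,10): code 1001 → (6.000,10.719)–(5.000,10.981)
cell (6,4): code 0100 → (6.089,5.000)–(7.000,4.690)
cell (6,5): code 1110 → (6.000,5.029)–(6.089,5.000)
cell (6,7): code 1011 → (7.000,7.413)–(6.156,8.000)
cell (6,8): code 0011 → (6.156,8.000)–(6.753,9.000)
cell (6,9): code 0011 → (6.753,9.000)–(6.646,10.000)
cell (6,10): code 0001 → (6.646,10.000)–(6.000,10.719)
cell (7,4): code 0010 → (7.000,4.690)–(7.379,5.000)
cell (7,5): code 0011 → (7.379,5.000)–(7.928,6.000)
cell (7,6): code 0011 → (7.928,6.000)–(7.381,7.000)
cell (7,7): code 0001 → (7.381,7.000)–(7.000,7.413)
total: 28 segments, chained into 2 closed loop(s), length Σ = 24.667624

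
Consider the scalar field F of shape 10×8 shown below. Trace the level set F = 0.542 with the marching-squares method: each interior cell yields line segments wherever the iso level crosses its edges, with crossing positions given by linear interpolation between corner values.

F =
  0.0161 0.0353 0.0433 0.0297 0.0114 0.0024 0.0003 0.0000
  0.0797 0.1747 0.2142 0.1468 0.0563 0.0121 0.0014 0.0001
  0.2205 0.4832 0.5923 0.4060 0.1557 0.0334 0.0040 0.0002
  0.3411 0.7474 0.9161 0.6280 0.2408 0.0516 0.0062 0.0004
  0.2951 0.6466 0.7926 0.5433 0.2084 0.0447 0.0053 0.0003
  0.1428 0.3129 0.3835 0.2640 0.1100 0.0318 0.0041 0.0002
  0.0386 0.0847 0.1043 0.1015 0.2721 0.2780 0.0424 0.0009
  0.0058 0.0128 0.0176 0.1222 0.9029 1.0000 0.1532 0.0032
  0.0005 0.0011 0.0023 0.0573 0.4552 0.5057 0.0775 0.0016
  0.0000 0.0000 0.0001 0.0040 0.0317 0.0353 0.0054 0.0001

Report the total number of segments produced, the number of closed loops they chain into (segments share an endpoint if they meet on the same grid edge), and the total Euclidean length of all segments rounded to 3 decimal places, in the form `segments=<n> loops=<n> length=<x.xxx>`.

cell (1,1): code 0100 → (1.867,2.000)–(2.000,1.539)
cell (1,2): code 1000 → (2.000,2.270)–(1.867,2.000)
cell (2,0): code 0100 → (2.223,1.000)–(3.000,0.494)
cell (2,1): code 1110 → (2.000,1.539)–(2.223,1.000)
cell (2,2): code 1101 → (2.613,3.000)–(2.000,2.270)
cell (2,3): code 1000 → (3.000,3.222)–(2.613,3.000)
cell (3,0): code 0110 → (3.000,0.494)–(4.000,0.702)
cell (3,3): code 1001 → (4.000,3.004)–(3.000,3.222)
cell (4,0): code 0010 → (4.000,0.702)–(4.313,1.000)
cell (4,1): code 0011 → (4.313,1.000)–(4.613,2.000)
cell (4,2): code 0011 → (4.613,2.000)–(4.005,3.000)
cell (4,3): code 0001 → (4.005,3.000)–(4.000,3.004)
cell (6,3): code 0100 → (6.428,4.000)–(7.000,3.538)
cell (6,4): code 1100 → (6.366,5.000)–(6.428,4.000)
cell (6,5): code 1000 → (7.000,5.541)–(6.366,5.000)
cell (7,3): code 0010 → (7.000,3.538)–(7.806,4.000)
cell (7,4): code 0011 → (7.806,4.000)–(7.927,5.000)
cell (7,5): code 0001 → (7.927,5.000)–(7.000,5.541)
total: 18 segments, chained into 2 closed loop(s), length Σ = 13.968560

segments=18 loops=2 length=13.969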